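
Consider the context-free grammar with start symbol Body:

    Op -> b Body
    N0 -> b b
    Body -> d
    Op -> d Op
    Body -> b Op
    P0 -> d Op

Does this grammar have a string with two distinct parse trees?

(P0, N0 are unreachable from Body, so their rules don't affect L(Body).) The reachable rules are right-linear with at most one rule per (nonterminal, next-terminal) pair. Each input token forces the next rule, so parsing is deterministic.

Unambiguous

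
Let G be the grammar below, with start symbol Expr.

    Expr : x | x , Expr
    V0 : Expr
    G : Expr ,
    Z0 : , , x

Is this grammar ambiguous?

Unambiguous

Only Expr is reachable from Expr; ignoring the rest: The reachable grammar is A → atom sep A | atom. Each atom is followed by either the separator (recurse) or end-of-string (stop) — no choice point.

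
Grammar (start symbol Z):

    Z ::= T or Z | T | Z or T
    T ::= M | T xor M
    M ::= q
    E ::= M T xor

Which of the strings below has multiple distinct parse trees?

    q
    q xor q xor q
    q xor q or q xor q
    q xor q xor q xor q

q xor q or q xor q

q: 1 tree
q xor q xor q: 1 tree
q xor q or q xor q: 2 trees
q xor q xor q xor q: 1 tree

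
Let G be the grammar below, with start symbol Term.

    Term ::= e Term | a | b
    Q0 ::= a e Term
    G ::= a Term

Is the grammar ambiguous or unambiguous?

Unambiguous

(Q0, G are unreachable from Term, so their rules don't affect L(Term).) Restricted to the reachable nonterminals, every rule has the form A → t or A → t B, and no two rules for the same A share a first terminal. The grammar encodes a DFA — one run per string.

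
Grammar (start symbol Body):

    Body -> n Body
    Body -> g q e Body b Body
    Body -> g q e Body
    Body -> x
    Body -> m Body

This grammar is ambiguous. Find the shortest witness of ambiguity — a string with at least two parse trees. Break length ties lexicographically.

g q e g q e x b x

length 1: no string has ≥2 trees
length 2: no string has ≥2 trees
length 3: no string has ≥2 trees
length 4: no string has ≥2 trees
length 5: no string has ≥2 trees
length 6: no string has ≥2 trees
length 7: no string has ≥2 trees
length 8: no string has ≥2 trees
length 9: g q e g q e x b x has 2 parse trees

Two derivations of g q e g q e x b x:
  Body ⇒ g q e Body b Body ⇒ g q e g q e Body b Body ⇒ g q e g q e x b Body ⇒ g q e g q e x b x
  Body ⇒ g q e Body ⇒ g q e g q e Body b Body ⇒ g q e g q e x b Body ⇒ g q e g q e x b x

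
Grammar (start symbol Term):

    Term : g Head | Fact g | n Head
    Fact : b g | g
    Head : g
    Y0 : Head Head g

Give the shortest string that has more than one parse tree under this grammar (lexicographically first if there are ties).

length 2: g g has 2 parse trees

Two derivations of g g:
  Term ⇒ g Head ⇒ g g
  Term ⇒ Fact g ⇒ g g

g g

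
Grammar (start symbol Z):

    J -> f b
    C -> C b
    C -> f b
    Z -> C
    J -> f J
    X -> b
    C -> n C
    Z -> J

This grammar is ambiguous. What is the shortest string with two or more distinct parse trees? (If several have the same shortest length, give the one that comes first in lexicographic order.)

f b

length 2: f b has 2 parse trees

Two derivations of f b:
  Z ⇒ C ⇒ f b
  Z ⇒ J ⇒ f b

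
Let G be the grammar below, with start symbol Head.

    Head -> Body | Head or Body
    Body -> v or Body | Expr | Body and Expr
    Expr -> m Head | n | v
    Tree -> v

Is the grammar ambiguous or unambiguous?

Witness: v or n

Derivation 1: Head ⇒ Body ⇒ v or Body ⇒ v or Expr ⇒ v or n
Derivation 2: Head ⇒ Head or Body ⇒ Body or Body ⇒ Expr or Body ⇒ v or Body ⇒ v or Expr ⇒ v or n

Two distinct leftmost derivations for the same string.

Ambiguous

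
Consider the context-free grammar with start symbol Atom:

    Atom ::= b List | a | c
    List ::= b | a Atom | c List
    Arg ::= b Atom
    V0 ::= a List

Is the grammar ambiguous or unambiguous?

Unambiguous

(Arg, V0 are unreachable from Atom, so their rules don't affect L(Atom).) Restricted to the reachable nonterminals, every rule has the form A → t or A → t B, and no two rules for the same A share a first terminal. The grammar encodes a DFA — one run per string.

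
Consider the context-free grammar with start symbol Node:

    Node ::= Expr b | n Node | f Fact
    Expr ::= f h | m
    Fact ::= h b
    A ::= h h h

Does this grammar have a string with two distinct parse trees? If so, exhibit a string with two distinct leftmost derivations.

Ambiguous

Witness: f h b

Derivation 1: Node ⇒ Expr b ⇒ f h b
Derivation 2: Node ⇒ f Fact ⇒ f h b

Two distinct leftmost derivations for the same string.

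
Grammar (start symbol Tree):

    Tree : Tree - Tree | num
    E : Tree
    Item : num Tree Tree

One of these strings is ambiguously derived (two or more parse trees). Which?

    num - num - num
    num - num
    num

num - num - num

num - num - num: 2 trees
num - num: 1 tree
num: 1 tree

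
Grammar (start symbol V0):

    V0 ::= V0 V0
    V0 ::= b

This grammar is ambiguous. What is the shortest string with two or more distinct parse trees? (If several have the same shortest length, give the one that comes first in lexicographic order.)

b b b

length 1: no string has ≥2 trees
length 2: no string has ≥2 trees
length 3: b b b has 2 parse trees

Two derivations of b b b:
  V0 ⇒ V0 V0 ⇒ V0 V0 V0 ⇒ b V0 V0 ⇒ b b V0 ⇒ b b b
  V0 ⇒ V0 V0 ⇒ b V0 ⇒ b V0 V0 ⇒ b b V0 ⇒ b b b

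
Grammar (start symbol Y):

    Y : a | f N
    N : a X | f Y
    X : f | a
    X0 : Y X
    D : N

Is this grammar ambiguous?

(X0, D are unreachable from Y, so their rules don't affect L(Y).) The reachable rules are right-linear with at most one rule per (nonterminal, next-terminal) pair. Each input token forces the next rule, so parsing is deterministic.

Unambiguous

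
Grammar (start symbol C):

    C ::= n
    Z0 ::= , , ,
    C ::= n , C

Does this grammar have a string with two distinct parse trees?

(Z0 is unreachable from C, so its rules don't affect L(C).) Right-recursive list with a separator: after each atom, whether the separator follows determines the rule. One parse per string.

Unambiguous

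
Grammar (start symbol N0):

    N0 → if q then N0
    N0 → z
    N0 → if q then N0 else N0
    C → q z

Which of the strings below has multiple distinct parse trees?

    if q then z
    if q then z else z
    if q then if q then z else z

if q then if q then z else z

if q then z: 1 tree
if q then z else z: 1 tree
if q then if q then z else z: 2 trees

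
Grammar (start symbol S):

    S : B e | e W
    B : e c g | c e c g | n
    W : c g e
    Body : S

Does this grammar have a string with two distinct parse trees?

Ambiguous

Witness: e c g e

Derivation 1: S ⇒ B e ⇒ e c g e
Derivation 2: S ⇒ e W ⇒ e c g e

Two distinct leftmost derivations for the same string.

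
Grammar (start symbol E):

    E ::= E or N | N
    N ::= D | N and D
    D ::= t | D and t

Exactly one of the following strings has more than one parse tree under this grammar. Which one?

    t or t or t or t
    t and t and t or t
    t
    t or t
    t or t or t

t and t and t or t

t or t or t or t: 1 tree
t and t and t or t: 4 trees
t: 1 tree
t or t: 1 tree
t or t or t: 1 tree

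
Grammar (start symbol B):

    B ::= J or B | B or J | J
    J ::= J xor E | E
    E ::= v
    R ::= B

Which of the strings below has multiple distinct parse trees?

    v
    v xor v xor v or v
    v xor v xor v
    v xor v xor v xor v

v: 1 tree
v xor v xor v or v: 2 trees
v xor v xor v: 1 tree
v xor v xor v xor v: 1 tree

v xor v xor v or v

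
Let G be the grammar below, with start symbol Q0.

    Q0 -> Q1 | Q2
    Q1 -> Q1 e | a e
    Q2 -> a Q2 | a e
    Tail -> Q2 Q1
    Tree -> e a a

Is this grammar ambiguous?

Witness: a e

Derivation 1: Q0 ⇒ Q1 ⇒ a e
Derivation 2: Q0 ⇒ Q2 ⇒ a e

Two distinct leftmost derivations for the same string.

Ambiguous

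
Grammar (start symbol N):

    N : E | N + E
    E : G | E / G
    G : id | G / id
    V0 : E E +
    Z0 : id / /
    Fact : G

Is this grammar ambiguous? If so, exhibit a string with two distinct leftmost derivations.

Ambiguous

Witness: id / id

Derivation 1: N ⇒ E ⇒ G ⇒ G / id ⇒ id / id
Derivation 2: N ⇒ E ⇒ E / G ⇒ G / G ⇒ id / G ⇒ id / id

Two distinct leftmost derivations for the same string.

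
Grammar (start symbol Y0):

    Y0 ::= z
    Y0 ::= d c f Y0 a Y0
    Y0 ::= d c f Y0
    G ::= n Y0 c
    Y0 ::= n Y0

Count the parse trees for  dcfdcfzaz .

Parse trees for dcfdcfzaz:
  [Y0 d c f [Y0 d c f [Y0 z]] a [Y0 z]]
  [Y0 d c f [Y0 d c f [Y0 z] a [Y0 z]]]

2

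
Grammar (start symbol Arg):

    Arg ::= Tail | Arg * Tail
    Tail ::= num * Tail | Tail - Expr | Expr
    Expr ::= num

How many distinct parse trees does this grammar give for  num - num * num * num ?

Parse trees for num - num * num * num:
  [Arg [Arg [Tail [Tail [Expr num]] - [Expr num]]] * [Tail num * [Tail [Expr num]]]]
  [Arg [Arg [Arg [Tail [Tail [Expr num]] - [Expr num]]] * [Tail [Expr num]]] * [Tail [Expr num]]]

2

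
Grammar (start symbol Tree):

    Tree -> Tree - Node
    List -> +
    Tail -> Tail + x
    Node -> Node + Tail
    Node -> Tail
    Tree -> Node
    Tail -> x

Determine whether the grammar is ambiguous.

Ambiguous

Witness: x + x

Derivation 1: Tree ⇒ Node ⇒ Node + Tail ⇒ Tail + Tail ⇒ x + Tail ⇒ x + x
Derivation 2: Tree ⇒ Node ⇒ Tail ⇒ Tail + x ⇒ x + x

Two distinct leftmost derivations for the same string.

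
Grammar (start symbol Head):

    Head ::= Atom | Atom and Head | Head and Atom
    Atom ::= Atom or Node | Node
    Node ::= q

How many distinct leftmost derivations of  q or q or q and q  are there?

Parse trees for q or q or q and q:
  [Head [Atom [Atom [Atom [Node q]] or [Node q]] or [Node q]] and [Head [Atom [Node q]]]]
  [Head [Head [Atom [Atom [Atom [Node q]] or [Node q]] or [Node q]]] and [Atom [Node q]]]

2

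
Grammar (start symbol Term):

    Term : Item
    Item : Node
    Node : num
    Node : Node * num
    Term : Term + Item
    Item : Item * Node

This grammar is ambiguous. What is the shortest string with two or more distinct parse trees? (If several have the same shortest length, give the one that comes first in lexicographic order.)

num * num

length 1: no string has ≥2 trees
length 3: num * num has 2 parse trees

Two derivations of num * num:
  Term ⇒ Item ⇒ Node ⇒ Node * num ⇒ num * num
  Term ⇒ Item ⇒ Item * Node ⇒ Node * Node ⇒ num * Node ⇒ num * num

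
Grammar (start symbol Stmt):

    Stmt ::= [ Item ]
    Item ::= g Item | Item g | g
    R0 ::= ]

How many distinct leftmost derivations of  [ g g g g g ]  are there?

16

Parse trees for [ g g g g g ] (showing first 6 of 16):
  [Stmt [ [Item g [Item g [Item g [Item g [Item g]]]]] ]]
  [Stmt [ [Item g [Item g [Item g [Item [Item g] g]]]] ]]
  [Stmt [ [Item g [Item g [Item [Item g [Item g]] g]]] ]]
  [Stmt [ [Item g [Item g [Item [Item [Item g] g] g]]] ]]
  [Stmt [ [Item g [Item [Item g [Item g [Item g]]] g]] ]]
  [Stmt [ [Item g [Item [Item g [Item [Item g] g]] g]] ]]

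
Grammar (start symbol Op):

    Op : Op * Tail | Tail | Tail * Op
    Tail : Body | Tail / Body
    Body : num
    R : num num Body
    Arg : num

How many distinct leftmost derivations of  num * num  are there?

2

Parse trees for num * num:
  [Op [Op [Tail [Body num]]] * [Tail [Body num]]]
  [Op [Tail [Body num]] * [Op [Tail [Body num]]]]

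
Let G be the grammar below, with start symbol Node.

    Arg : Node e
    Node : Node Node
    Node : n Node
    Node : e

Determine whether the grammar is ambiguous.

Ambiguous

Witness: e e e

Derivation 1: Node ⇒ Node Node ⇒ Node Node Node ⇒ e Node Node ⇒ e e Node ⇒ e e e
Derivation 2: Node ⇒ Node Node ⇒ e Node ⇒ e Node Node ⇒ e e Node ⇒ e e e

Two distinct leftmost derivations for the same string.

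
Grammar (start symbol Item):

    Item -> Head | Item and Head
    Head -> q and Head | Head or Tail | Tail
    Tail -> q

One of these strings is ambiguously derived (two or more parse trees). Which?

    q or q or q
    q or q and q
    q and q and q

q and q and q

q or q or q: 1 tree
q or q and q: 1 tree
q and q and q: 4 trees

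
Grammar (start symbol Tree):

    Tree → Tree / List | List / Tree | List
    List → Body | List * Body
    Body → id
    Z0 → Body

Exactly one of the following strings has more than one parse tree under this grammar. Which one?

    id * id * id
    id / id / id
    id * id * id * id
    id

id / id / id

id * id * id: 1 tree
id / id / id: 4 trees
id * id * id * id: 1 tree
id: 1 tree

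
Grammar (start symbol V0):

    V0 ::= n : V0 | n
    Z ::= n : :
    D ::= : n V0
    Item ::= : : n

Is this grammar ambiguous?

Unambiguous

(Z, D, Item are unreachable from V0, so their rules don't affect L(V0).) The reachable grammar is A → atom sep A | atom. Each atom is followed by either the separator (recurse) or end-of-string (stop) — no choice point.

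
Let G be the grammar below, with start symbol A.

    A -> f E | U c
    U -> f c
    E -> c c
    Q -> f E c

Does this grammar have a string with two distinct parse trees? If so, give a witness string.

Ambiguous

Witness: f c c

Derivation 1: A ⇒ f E ⇒ f c c
Derivation 2: A ⇒ U c ⇒ f c c

Two distinct leftmost derivations for the same string.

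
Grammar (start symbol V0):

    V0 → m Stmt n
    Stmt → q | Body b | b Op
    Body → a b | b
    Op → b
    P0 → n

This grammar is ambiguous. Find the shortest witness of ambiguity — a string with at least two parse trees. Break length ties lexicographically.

m b b n

length 3: no string has ≥2 trees
length 4: m b b n has 2 parse trees

Two derivations of m b b n:
  V0 ⇒ m Stmt n ⇒ m Body b n ⇒ m b b n
  V0 ⇒ m Stmt n ⇒ m b Op n ⇒ m b b n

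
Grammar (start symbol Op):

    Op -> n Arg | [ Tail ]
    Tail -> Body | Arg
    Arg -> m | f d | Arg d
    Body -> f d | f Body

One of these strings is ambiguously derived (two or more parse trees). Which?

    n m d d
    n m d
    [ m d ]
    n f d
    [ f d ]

n m d d: 1 tree
n m d: 1 tree
[ m d ]: 1 tree
n f d: 1 tree
[ f d ]: 2 trees

[ f d ]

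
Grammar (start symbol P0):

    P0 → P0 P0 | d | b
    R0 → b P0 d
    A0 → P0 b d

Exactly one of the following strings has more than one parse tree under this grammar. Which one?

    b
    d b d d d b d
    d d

b: 1 tree
d b d d d b d: 132 trees
d d: 1 tree

d b d d d b d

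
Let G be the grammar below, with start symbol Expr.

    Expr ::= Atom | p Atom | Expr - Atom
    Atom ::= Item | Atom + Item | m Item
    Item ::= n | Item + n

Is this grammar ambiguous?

Witness: n + n

Derivation 1: Expr ⇒ Atom ⇒ Item ⇒ Item + n ⇒ n + n
Derivation 2: Expr ⇒ Atom ⇒ Atom + Item ⇒ Item + Item ⇒ n + Item ⇒ n + n

Two distinct leftmost derivations for the same string.

Ambiguous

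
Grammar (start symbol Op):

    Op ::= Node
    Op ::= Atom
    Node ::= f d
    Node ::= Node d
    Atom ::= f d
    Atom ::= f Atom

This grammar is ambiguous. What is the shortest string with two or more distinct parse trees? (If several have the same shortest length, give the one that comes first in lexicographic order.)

f d

length 2: f d has 2 parse trees

Two derivations of f d:
  Op ⇒ Node ⇒ f d
  Op ⇒ Atom ⇒ f d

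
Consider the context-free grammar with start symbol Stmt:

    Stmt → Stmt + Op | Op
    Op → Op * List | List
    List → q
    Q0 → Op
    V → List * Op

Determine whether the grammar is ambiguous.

(Q0, V are unreachable from Stmt, so their rules don't affect L(Stmt).) This is a standard precedence ladder (Stmt over Op over List), with each level left-recursive on its own operator ('+' at Stmt, '*' at Op). That structure is LR(1), hence unambiguous.

Unambiguous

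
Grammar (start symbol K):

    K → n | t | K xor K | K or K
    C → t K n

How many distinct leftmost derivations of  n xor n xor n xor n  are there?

Parse trees for n xor n xor n xor n:
  [K [K n] xor [K [K n] xor [K [K n] xor [K n]]]]
  [K [K n] xor [K [K [K n] xor [K n]] xor [K n]]]
  [K [K [K n] xor [K n]] xor [K [K n] xor [K n]]]
  [K [K [K n] xor [K [K n] xor [K n]]] xor [K n]]
  [K [K [K [K n] xor [K n]] xor [K n]] xor [K n]]

5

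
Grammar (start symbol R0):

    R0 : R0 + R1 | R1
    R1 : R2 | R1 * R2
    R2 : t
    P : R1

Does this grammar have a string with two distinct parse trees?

(P is unreachable from R0, so its rules don't affect L(R0).) The grammar is stratified — R0 handles '+' (left-recursive), R1 handles '*', R2 atoms. Each operator has a fixed associativity and precedence level, so every string has one parse.

Unambiguous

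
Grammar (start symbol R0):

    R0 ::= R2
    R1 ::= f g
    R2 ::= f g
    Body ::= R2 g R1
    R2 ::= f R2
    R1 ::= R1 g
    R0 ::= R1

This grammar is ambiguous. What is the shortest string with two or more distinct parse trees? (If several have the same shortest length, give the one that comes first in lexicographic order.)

length 2: f g has 2 parse trees

Two derivations of f g:
  R0 ⇒ R2 ⇒ f g
  R0 ⇒ R1 ⇒ f g

f g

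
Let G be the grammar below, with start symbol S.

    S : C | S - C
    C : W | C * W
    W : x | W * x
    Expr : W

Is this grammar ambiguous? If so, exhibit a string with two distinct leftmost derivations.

Ambiguous

Witness: x * x

Derivation 1: S ⇒ C ⇒ W ⇒ W * x ⇒ x * x
Derivation 2: S ⇒ C ⇒ C * W ⇒ W * W ⇒ x * W ⇒ x * x

Two distinct leftmost derivations for the same string.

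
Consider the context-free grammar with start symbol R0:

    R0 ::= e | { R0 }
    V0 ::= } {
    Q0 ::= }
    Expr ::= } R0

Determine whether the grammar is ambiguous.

Only R0 is reachable from R0; ignoring the rest: Each string is a nest of matched brackets around a single atom. An opening bracket forces the recursive rule; an atom forces the base rule.

Unambiguous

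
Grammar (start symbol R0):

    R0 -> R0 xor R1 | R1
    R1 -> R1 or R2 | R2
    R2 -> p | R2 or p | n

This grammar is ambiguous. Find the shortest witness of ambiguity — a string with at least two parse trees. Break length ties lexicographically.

length 1: no string has ≥2 trees
length 3: n or p has 2 parse trees

Two derivations of n or p:
  R0 ⇒ R1 ⇒ R1 or R2 ⇒ R2 or R2 ⇒ n or R2 ⇒ n or p
  R0 ⇒ R1 ⇒ R2 ⇒ R2 or p ⇒ n or p

n or p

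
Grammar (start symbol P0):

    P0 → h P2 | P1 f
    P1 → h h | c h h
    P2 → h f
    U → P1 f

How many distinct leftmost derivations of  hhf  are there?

2

Parse trees for hhf:
  [P0 h [P2 h f]]
  [P0 [P1 h h] f]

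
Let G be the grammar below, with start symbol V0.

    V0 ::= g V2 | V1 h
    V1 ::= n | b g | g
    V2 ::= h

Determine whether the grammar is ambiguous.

Ambiguous

Witness: g h

Derivation 1: V0 ⇒ g V2 ⇒ g h
Derivation 2: V0 ⇒ V1 h ⇒ g h

Two distinct leftmost derivations for the same string.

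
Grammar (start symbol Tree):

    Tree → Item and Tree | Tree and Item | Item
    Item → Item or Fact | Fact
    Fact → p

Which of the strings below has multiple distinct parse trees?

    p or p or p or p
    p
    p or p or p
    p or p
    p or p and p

p or p or p or p: 1 tree
p: 1 tree
p or p or p: 1 tree
p or p: 1 tree
p or p and p: 2 trees

p or p and p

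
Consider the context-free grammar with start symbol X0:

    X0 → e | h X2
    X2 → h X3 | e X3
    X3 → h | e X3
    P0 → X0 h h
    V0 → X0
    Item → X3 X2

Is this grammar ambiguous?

(P0, V0, Item are unreachable from X0, so their rules don't affect L(X0).) Each reachable nonterminal has at most one production per leading terminal, and all productions are right-linear; the derivation is determined token-by-token.

Unambiguous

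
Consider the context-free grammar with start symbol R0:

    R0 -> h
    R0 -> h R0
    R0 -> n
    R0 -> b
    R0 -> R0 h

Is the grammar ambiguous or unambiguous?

Witness: h h

Derivation 1: R0 ⇒ h R0 ⇒ h h
Derivation 2: R0 ⇒ R0 h ⇒ h h

Two distinct leftmost derivations for the same string.

Ambiguous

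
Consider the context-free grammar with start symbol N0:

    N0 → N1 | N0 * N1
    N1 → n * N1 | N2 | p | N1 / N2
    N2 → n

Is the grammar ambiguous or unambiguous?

Ambiguous

Witness: n * n

Derivation 1: N0 ⇒ N1 ⇒ n * N1 ⇒ n * N2 ⇒ n * n
Derivation 2: N0 ⇒ N0 * N1 ⇒ N1 * N1 ⇒ N2 * N1 ⇒ n * N1 ⇒ n * N2 ⇒ n * n

Two distinct leftmost derivations for the same string.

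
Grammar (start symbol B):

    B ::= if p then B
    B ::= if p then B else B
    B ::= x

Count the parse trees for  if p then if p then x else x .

Parse trees for if p then if p then x else x:
  [B if p then [B if p then [B x] else [B x]]]
  [B if p then [B if p then [B x]] else [B x]]

2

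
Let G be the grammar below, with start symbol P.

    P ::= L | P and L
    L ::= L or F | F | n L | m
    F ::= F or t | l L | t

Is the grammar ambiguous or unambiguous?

Ambiguous

Witness: t or t

Derivation 1: P ⇒ L ⇒ L or F ⇒ F or F ⇒ t or F ⇒ t or t
Derivation 2: P ⇒ L ⇒ F ⇒ F or t ⇒ t or t

Two distinct leftmost derivations for the same string.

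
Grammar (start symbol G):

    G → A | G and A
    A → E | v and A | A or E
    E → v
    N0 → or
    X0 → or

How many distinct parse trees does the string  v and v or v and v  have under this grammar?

Parse trees for v and v or v and v:
  [G [G [A v and [A [A [E v]] or [E v]]]] and [A [E v]]]
  [G [G [A [A v and [A [E v]]] or [E v]]] and [A [E v]]]
  [G [G [G [A [E v]]] and [A [A [E v]] or [E v]]] and [A [E v]]]

3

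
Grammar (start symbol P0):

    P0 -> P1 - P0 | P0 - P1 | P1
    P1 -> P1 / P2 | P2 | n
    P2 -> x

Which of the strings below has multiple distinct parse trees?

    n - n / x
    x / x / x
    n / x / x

n - n / x

n - n / x: 2 trees
x / x / x: 1 tree
n / x / x: 1 tree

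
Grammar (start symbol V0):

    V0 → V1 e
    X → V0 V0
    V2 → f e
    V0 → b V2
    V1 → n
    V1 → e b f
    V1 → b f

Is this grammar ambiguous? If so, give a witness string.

Ambiguous

Witness: b f e

Derivation 1: V0 ⇒ V1 e ⇒ b f e
Derivation 2: V0 ⇒ b V2 ⇒ b f e

Two distinct leftmost derivations for the same string.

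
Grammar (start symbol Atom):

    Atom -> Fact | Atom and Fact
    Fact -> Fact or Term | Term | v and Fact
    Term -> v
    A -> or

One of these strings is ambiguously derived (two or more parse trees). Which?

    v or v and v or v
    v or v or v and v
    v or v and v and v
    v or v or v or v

v or v and v or v: 1 tree
v or v or v and v: 1 tree
v or v and v and v: 2 trees
v or v or v or v: 1 tree

v or v and v and v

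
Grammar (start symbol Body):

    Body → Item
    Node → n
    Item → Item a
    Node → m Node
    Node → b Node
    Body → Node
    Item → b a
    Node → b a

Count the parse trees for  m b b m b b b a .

Parse trees for m b b m b b b a:
  [Body [Node m [Node b [Node b [Node m [Node b [Node b [Node b a]]]]]]]]

1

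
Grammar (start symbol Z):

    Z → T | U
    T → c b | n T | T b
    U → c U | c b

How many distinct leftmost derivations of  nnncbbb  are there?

Parse trees for nnncbbb (showing first 6 of 10):
  [Z [T n [T n [T n [T [T [T c b] b] b]]]]]
  [Z [T n [T n [T [T n [T [T c b] b]] b]]]]
  [Z [T n [T n [T [T [T n [T c b]] b] b]]]]
  [Z [T n [T [T n [T n [T [T c b] b]]] b]]]
  [Z [T n [T [T n [T [T n [T c b]] b]] b]]]
  [Z [T n [T [T [T n [T n [T c b]]] b] b]]]

10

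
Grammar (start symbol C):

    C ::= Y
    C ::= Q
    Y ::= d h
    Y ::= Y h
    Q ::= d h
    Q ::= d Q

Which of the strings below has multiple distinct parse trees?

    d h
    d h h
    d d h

d h

d h: 2 trees
d h h: 1 tree
d d h: 1 tree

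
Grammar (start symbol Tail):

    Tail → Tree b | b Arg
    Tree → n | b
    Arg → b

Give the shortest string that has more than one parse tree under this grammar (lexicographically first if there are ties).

length 2: b b has 2 parse trees

Two derivations of b b:
  Tail ⇒ Tree b ⇒ b b
  Tail ⇒ b Arg ⇒ b b

b b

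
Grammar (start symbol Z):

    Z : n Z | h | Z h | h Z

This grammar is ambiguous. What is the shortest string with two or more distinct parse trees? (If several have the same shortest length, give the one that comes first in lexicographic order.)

length 1: no string has ≥2 trees
length 2: h h has 2 parse trees

Two derivations of h h:
  Z ⇒ Z h ⇒ h h
  Z ⇒ h Z ⇒ h h

h h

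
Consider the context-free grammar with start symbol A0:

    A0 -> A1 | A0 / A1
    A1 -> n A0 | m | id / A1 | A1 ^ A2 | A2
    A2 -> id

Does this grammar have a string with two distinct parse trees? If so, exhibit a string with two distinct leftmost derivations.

Ambiguous

Witness: id / id

Derivation 1: A0 ⇒ A1 ⇒ id / A1 ⇒ id / A2 ⇒ id / id
Derivation 2: A0 ⇒ A0 / A1 ⇒ A1 / A1 ⇒ A2 / A1 ⇒ id / A1 ⇒ id / A2 ⇒ id / id

Two distinct leftmost derivations for the same string.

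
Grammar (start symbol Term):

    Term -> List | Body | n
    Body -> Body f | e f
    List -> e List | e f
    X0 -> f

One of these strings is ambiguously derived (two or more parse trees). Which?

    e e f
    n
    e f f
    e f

e e f: 1 tree
n: 1 tree
e f f: 1 tree
e f: 2 trees

e f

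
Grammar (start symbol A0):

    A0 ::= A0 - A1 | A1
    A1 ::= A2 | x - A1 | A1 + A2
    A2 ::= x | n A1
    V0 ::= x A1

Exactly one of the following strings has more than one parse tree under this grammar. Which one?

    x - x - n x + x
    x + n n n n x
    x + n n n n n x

x - x - n x + x

x - x - n x + x: 11 trees
x + n n n n x: 1 tree
x + n n n n n x: 1 tree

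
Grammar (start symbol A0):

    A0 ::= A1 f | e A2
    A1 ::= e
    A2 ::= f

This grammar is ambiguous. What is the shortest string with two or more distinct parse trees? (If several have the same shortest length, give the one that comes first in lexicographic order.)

e f

length 2: e f has 2 parse trees

Two derivations of e f:
  A0 ⇒ A1 f ⇒ e f
  A0 ⇒ e A2 ⇒ e f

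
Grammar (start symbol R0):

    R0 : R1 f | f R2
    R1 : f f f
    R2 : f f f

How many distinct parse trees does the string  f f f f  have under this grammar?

Parse trees for f f f f:
  [R0 [R1 f f f] f]
  [R0 f [R2 f f f]]

2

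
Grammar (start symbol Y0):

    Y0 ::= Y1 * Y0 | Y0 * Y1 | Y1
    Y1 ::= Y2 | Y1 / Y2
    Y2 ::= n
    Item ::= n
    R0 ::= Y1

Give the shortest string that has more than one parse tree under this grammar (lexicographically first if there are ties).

length 1: no string has ≥2 trees
length 3: n * n has 2 parse trees

Two derivations of n * n:
  Y0 ⇒ Y1 * Y0 ⇒ Y2 * Y0 ⇒ n * Y0 ⇒ n * Y1 ⇒ n * Y2 ⇒ n * n
  Y0 ⇒ Y0 * Y1 ⇒ Y1 * Y1 ⇒ Y2 * Y1 ⇒ n * Y1 ⇒ n * Y2 ⇒ n * n

n * n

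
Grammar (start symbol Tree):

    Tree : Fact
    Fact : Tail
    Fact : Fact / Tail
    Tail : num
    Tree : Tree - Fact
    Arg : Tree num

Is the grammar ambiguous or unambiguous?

(Arg is unreachable from Tree, so its rules don't affect L(Tree).) The grammar is stratified — Tree handles '-' (left-recursive), Fact handles '/', Tail atoms. Each operator has a fixed associativity and precedence level, so every string has one parse.

Unambiguous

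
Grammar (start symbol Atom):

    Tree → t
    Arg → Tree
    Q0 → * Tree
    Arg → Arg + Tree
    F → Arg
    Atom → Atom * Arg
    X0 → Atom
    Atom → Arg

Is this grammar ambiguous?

Only Atom, Arg, Tree are reachable from Atom; ignoring the rest: The grammar is stratified — Atom handles '*' (left-recursive), Arg handles '+', Tree atoms. Each operator has a fixed associativity and precedence level, so every string has one parse.

Unambiguous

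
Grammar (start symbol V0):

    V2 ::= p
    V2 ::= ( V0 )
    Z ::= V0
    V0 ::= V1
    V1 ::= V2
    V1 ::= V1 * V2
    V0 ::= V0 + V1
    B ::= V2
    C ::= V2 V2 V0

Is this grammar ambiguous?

Only V0, V1, V2 are reachable from V0; ignoring the rest: The grammar is stratified — V0 handles '+' (left-recursive), V1 handles '*', V2 atoms. Each operator has a fixed associativity and precedence level, so every string has one parse.

Unambiguous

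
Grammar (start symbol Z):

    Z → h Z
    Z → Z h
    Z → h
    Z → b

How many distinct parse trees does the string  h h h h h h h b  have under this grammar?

1

Parse trees for h h h h h h h b:
  [Z h [Z h [Z h [Z h [Z h [Z h [Z h [Z b]]]]]]]]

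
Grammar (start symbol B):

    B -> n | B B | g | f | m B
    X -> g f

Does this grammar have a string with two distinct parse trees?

Witness: f f f

Derivation 1: B ⇒ B B ⇒ B B B ⇒ f B B ⇒ f f B ⇒ f f f
Derivation 2: B ⇒ B B ⇒ f B ⇒ f B B ⇒ f f B ⇒ f f f

Two distinct leftmost derivations for the same string.

Ambiguous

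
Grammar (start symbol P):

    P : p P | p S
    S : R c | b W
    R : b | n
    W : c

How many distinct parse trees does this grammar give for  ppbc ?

Parse trees for ppbc:
  [P p [P p [S [R b] c]]]
  [P p [P p [S b [W c]]]]

2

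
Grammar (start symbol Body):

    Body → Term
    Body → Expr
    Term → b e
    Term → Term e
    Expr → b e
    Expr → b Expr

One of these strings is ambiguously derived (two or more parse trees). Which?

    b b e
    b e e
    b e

b e

b b e: 1 tree
b e e: 1 tree
b e: 2 trees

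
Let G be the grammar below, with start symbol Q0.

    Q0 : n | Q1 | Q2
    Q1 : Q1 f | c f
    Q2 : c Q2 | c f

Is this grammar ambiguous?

Ambiguous

Witness: c f

Derivation 1: Q0 ⇒ Q1 ⇒ c f
Derivation 2: Q0 ⇒ Q2 ⇒ c f

Two distinct leftmost derivations for the same string.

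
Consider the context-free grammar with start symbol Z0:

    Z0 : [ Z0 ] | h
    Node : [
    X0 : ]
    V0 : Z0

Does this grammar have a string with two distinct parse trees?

(Node, X0, V0 are unreachable from Z0, so their rules don't affect L(Z0).) Each string is a nest of matched brackets around a single atom. An opening bracket forces the recursive rule; an atom forces the base rule.

Unambiguous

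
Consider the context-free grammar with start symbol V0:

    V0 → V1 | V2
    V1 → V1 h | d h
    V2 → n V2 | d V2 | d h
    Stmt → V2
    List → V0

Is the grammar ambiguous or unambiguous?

Ambiguous

Witness: d h

Derivation 1: V0 ⇒ V1 ⇒ d h
Derivation 2: V0 ⇒ V2 ⇒ d h

Two distinct leftmost derivations for the same string.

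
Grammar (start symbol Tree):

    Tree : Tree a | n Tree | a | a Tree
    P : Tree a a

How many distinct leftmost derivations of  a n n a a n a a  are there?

8

Parse trees for a n n a a n a a:
  [Tree [Tree a [Tree n [Tree n [Tree a [Tree a [Tree n [Tree a]]]]]]] a]
  [Tree a [Tree [Tree n [Tree n [Tree a [Tree a [Tree n [Tree a]]]]]] a]]
  [Tree a [Tree n [Tree [Tree n [Tree a [Tree a [Tree n [Tree a]]]]] a]]]
  [Tree a [Tree n [Tree n [Tree [Tree a [Tree a [Tree n [Tree a]]]] a]]]]
  [Tree a [Tree n [Tree n [Tree a [Tree [Tree a [Tree n [Tree a]]] a]]]]]
  [Tree a [Tree n [Tree n [Tree a [Tree a [Tree [Tree n [Tree a]] a]]]]]]
  [Tree a [Tree n [Tree n [Tree a [Tree a [Tree n [Tree [Tree a] a]]]]]]]
  [Tree a [Tree n [Tree n [Tree a [Tree a [Tree n [Tree a [Tree a]]]]]]]]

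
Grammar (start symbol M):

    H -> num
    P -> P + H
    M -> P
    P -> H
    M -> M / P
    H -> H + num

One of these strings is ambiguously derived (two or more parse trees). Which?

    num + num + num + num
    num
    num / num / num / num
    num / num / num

num + num + num + num: 8 trees
num: 1 tree
num / num / num / num: 1 tree
num / num / num: 1 tree

num + num + num + num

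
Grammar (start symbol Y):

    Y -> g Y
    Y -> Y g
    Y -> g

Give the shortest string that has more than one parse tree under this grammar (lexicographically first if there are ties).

g g

length 1: no string has ≥2 trees
length 2: g g has 2 parse trees

Two derivations of g g:
  Y ⇒ g Y ⇒ g g
  Y ⇒ Y g ⇒ g g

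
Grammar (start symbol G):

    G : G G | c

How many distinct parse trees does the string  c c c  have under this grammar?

Parse trees for c c c:
  [G [G c] [G [G c] [G c]]]
  [G [G [G c] [G c]] [G c]]

2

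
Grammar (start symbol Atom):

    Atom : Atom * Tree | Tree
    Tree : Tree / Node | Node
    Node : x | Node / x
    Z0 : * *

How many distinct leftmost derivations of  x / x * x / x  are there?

Parse trees for x / x * x / x:
  [Atom [Atom [Tree [Tree [Node x]] / [Node x]]] * [Tree [Tree [Node x]] / [Node x]]]
  [Atom [Atom [Tree [Tree [Node x]] / [Node x]]] * [Tree [Node [Node x] / x]]]
  [Atom [Atom [Tree [Node [Node x] / x]]] * [Tree [Tree [Node x]] / [Node x]]]
  [Atom [Atom [Tree [Node [Node x] / x]]] * [Tree [Node [Node x] / x]]]

4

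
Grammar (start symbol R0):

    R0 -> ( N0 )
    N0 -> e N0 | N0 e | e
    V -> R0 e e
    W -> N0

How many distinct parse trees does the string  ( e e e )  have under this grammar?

Parse trees for ( e e e ):
  [R0 ( [N0 e [N0 e [N0 e]]] )]
  [R0 ( [N0 e [N0 [N0 e] e]] )]
  [R0 ( [N0 [N0 e [N0 e]] e] )]
  [R0 ( [N0 [N0 [N0 e] e] e] )]

4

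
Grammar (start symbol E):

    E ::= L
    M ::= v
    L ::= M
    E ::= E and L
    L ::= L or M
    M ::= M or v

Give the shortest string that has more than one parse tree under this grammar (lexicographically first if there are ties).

length 1: no string has ≥2 trees
length 3: v or v has 2 parse trees

Two derivations of v or v:
  E ⇒ L ⇒ M ⇒ M or v ⇒ v or v
  E ⇒ L ⇒ L or M ⇒ M or M ⇒ v or M ⇒ v or v

v or v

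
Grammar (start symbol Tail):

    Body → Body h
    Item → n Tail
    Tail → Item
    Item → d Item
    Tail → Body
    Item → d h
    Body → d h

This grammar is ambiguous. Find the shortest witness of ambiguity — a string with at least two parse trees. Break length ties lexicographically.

d h

length 2: d h has 2 parse trees

Two derivations of d h:
  Tail ⇒ Item ⇒ d h
  Tail ⇒ Body ⇒ d h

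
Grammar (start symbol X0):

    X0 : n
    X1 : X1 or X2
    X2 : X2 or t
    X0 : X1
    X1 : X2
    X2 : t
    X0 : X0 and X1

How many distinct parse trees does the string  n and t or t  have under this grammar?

Parse trees for n and t or t:
  [X0 [X0 n] and [X1 [X1 [X2 t]] or [X2 t]]]
  [X0 [X0 n] and [X1 [X2 [X2 t] or t]]]

2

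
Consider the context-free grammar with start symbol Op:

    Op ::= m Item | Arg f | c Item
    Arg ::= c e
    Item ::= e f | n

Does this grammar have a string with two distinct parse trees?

Ambiguous

Witness: c e f

Derivation 1: Op ⇒ Arg f ⇒ c e f
Derivation 2: Op ⇒ c Item ⇒ c e f

Two distinct leftmost derivations for the same string.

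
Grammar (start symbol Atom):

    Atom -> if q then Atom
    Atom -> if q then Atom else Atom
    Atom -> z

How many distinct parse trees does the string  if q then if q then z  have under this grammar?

Parse trees for if q then if q then z:
  [Atom if q then [Atom if q then [Atom z]]]

1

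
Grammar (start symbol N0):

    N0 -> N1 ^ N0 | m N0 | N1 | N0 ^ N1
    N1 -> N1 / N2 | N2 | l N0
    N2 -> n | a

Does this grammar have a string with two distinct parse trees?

Ambiguous

Witness: a ^ a

Derivation 1: N0 ⇒ N1 ^ N0 ⇒ N2 ^ N0 ⇒ a ^ N0 ⇒ a ^ N1 ⇒ a ^ N2 ⇒ a ^ a
Derivation 2: N0 ⇒ N0 ^ N1 ⇒ N1 ^ N1 ⇒ N2 ^ N1 ⇒ a ^ N1 ⇒ a ^ N2 ⇒ a ^ a

Two distinct leftmost derivations for the same string.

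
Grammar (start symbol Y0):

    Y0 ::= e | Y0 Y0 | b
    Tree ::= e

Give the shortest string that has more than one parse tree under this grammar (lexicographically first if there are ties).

b b b

length 1: no string has ≥2 trees
length 2: no string has ≥2 trees
length 3: b b b has 2 parse trees

Two derivations of b b b:
  Y0 ⇒ Y0 Y0 ⇒ Y0 Y0 Y0 ⇒ b Y0 Y0 ⇒ b b Y0 ⇒ b b b
  Y0 ⇒ Y0 Y0 ⇒ b Y0 ⇒ b Y0 Y0 ⇒ b b Y0 ⇒ b b b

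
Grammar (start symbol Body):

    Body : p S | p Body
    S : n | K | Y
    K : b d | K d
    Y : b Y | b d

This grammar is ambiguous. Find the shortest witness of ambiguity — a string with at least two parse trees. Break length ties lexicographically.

length 2: no string has ≥2 trees
length 3: p b d has 2 parse trees

Two derivations of p b d:
  Body ⇒ p S ⇒ p K ⇒ p b d
  Body ⇒ p S ⇒ p Y ⇒ p b d

p b d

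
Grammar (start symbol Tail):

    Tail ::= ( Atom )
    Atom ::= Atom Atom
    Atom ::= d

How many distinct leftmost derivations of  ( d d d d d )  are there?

14

Parse trees for ( d d d d d ) (showing first 6 of 14):
  [Tail ( [Atom [Atom d] [Atom [Atom d] [Atom [Atom d] [Atom [Atom d] [Atom d]]]]] )]
  [Tail ( [Atom [Atom d] [Atom [Atom d] [Atom [Atom [Atom d] [Atom d]] [Atom d]]]] )]
  [Tail ( [Atom [Atom d] [Atom [Atom [Atom d] [Atom d]] [Atom [Atom d] [Atom d]]]] )]
  [Tail ( [Atom [Atom d] [Atom [Atom [Atom d] [Atom [Atom d] [Atom d]]] [Atom d]]] )]
  [Tail ( [Atom [Atom d] [Atom [Atom [Atom [Atom d] [Atom d]] [Atom d]] [Atom d]]] )]
  [Tail ( [Atom [Atom [Atom d] [Atom d]] [Atom [Atom d] [Atom [Atom d] [Atom d]]]] )]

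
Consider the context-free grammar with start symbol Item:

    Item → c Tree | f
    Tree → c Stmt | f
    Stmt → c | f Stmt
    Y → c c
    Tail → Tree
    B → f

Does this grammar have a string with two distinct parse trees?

Unambiguous

Only Item, Tree, Stmt are reachable from Item; ignoring the rest: Restricted to the reachable nonterminals, every rule has the form A → t or A → t B, and no two rules for the same A share a first terminal. The grammar encodes a DFA — one run per string.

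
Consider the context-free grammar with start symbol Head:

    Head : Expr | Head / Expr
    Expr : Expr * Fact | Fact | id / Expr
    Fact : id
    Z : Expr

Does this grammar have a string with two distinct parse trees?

Ambiguous

Witness: id / id

Derivation 1: Head ⇒ Expr ⇒ id / Expr ⇒ id / Fact ⇒ id / id
Derivation 2: Head ⇒ Head / Expr ⇒ Expr / Expr ⇒ Fact / Expr ⇒ id / Expr ⇒ id / Fact ⇒ id / id

Two distinct leftmost derivations for the same string.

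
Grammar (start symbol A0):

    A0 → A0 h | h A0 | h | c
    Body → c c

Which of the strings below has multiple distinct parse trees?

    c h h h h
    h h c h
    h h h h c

c h h h h: 1 tree
h h c h: 3 trees
h h h h c: 1 tree

h h c h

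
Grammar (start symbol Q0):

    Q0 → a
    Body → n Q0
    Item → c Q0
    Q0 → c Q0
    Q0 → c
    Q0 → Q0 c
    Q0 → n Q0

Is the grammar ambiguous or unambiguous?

Witness: c c

Derivation 1: Q0 ⇒ c Q0 ⇒ c c
Derivation 2: Q0 ⇒ Q0 c ⇒ c c

Two distinct leftmost derivations for the same string.

Ambiguous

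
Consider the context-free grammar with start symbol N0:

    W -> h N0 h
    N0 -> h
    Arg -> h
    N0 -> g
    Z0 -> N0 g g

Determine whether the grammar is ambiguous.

Unambiguous

Only N0 is reachable from N0; ignoring the rest: Restricted to the reachable nonterminals, every rule has the form A → t or A → t B, and no two rules for the same A share a first terminal. The grammar encodes a DFA — one run per string.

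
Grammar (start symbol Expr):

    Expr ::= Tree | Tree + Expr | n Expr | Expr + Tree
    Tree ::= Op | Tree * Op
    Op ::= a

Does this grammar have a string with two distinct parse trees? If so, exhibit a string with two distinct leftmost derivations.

Ambiguous

Witness: a + a

Derivation 1: Expr ⇒ Tree + Expr ⇒ Op + Expr ⇒ a + Expr ⇒ a + Tree ⇒ a + Op ⇒ a + a
Derivation 2: Expr ⇒ Expr + Tree ⇒ Tree + Tree ⇒ Op + Tree ⇒ a + Tree ⇒ a + Op ⇒ a + a

Two distinct leftmost derivations for the same string.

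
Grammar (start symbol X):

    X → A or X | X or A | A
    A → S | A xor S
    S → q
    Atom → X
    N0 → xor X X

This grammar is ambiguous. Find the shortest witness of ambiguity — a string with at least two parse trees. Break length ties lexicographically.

length 1: no string has ≥2 trees
length 3: q or q has 2 parse trees

Two derivations of q or q:
  X ⇒ A or X ⇒ S or X ⇒ q or X ⇒ q or A ⇒ q or S ⇒ q or q
  X ⇒ X or A ⇒ A or A ⇒ S or A ⇒ q or A ⇒ q or S ⇒ q or q

q or q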